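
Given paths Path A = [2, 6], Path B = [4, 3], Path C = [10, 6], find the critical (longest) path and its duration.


Path A: 2 + 6 = 8
Path B: 4 + 3 = 7
Path C: 10 + 6 = 16
Critical path = longest = max(8, 7, 16)
= 16 (Path C)


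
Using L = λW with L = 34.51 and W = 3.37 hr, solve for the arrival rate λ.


Little's law: L = λW → λ = L / W
= 34.51 / 3.37
= 10.24 per hour


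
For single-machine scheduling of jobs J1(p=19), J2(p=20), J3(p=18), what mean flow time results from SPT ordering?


SPT order: J3 → J1 → J2
Completion times:
  J3: C=18
  J1: C=37
  J2: C=57
Sum = 112, n = 3
Mean flow = 112/3
= 37.33


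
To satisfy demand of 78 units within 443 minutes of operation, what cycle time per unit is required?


Cycle time = available time / demand
= 443 / 78
= 5.68 min/unit


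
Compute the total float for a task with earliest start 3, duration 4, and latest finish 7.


EF = ES + duration = 3 + 4 = 7
LS = LF - duration = 7 - 4 = 3
Total Float = LF - EF = 7 - 7
(or LS - ES = 3 - 3)
= 0


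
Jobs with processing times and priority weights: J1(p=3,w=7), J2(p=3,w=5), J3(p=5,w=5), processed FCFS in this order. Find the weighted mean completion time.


Completion times:
  J1: C=3, w×C=7×3=21
  J2: C=6, w×C=5×6=30
  J3: C=11, w×C=5×11=55
Sum w×C = 106
Sum w = 17
Weighted avg = 106/17
= 6.24


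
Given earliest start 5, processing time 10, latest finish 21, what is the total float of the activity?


EF = ES + duration = 5 + 10 = 15
LS = LF - duration = 21 - 10 = 11
Total Float = LF - EF = 21 - 15
(or LS - ES = 11 - 5)
= 6


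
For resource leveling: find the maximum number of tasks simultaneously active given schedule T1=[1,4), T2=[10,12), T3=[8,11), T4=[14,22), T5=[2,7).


Check each time point for overlaps:
  t=2: 2 tasks active (T1, T5)
Max concurrent = 2


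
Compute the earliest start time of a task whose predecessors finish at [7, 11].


ES = max of all predecessor completion times
Predecessors: [7, 11]
ES = max(7, 11)
= 11


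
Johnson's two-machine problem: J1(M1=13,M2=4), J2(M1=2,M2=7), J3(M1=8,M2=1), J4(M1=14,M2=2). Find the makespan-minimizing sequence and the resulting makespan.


Johnson's rule:
Group 1 (M1≤M2, sort by M1): ['J2']
Group 2 (M1>M2, sort desc M2): ['J1', 'J4', 'J3']
Sequence: J2 → J1 → J4 → J3
Makespan calculation:
  J2: M1 done=2, M2 done=9
  J1: M1 done=15, M2 done=19
  J4: M1 done=29, M2 done=31
  J3: M1 done=37, M2 done=38
= Sequence: J2 → J1 → J4 → J3, Makespan: 38


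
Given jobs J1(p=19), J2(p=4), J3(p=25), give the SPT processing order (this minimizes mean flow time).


SPT: sort by shortest processing time
  J2: p=4
  J1: p=19
  J3: p=25
Order: J2 → J1 → J3


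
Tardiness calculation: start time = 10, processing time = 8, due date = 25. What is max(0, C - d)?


Completion = start + processing = 10 + 8 = 18
Tardiness = max(0, C - d) = max(0, 18 - 25)
= max(0, -7)
= 0


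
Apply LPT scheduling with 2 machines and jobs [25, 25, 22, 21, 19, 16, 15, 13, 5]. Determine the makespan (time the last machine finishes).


Jobs (LPT sorted): [25, 25, 22, 21, 19, 16, 15, 13, 5]
Machines: 2
  J=25 → Machine 1 (load: 0+25=25)
  J=25 → Machine 2 (load: 0+25=25)
  J=22 → Machine 1 (load: 25+22=47)
  J=21 → Machine 2 (load: 25+21=46)
  J=19 → Machine 2 (load: 46+19=65)
  J=16 → Machine 1 (load: 47+16=63)
  J=15 → Machine 1 (load: 63+15=78)
  J=13 → Machine 2 (load: 65+13=78)
  J=5 → Machine 1 (load: 78+5=83)
Machine loads: [83, 78]
Makespan = max = 83 time units


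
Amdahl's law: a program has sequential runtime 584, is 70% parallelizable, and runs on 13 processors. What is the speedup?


Amdahl's law: T_p = T × ((1-p) + p/N)
= 584 × ((1-0.7) + 0.7/13)
= 584 × (0.30 + 0.0538)
= 584 × 0.3538
= 206.65
Speedup = 584/206.65
= 2.83×


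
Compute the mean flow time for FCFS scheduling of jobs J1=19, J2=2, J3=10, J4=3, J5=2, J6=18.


Completion times:
  J1: completes at 19
  J2: completes at 21
  J3: completes at 31
  J4: completes at 34
  J5: completes at 36
  J6: completes at 54
Sum = 195
Average = 195/6
= 32.50


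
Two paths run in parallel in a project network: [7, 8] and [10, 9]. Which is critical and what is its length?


Path A: 7 + 8 = 15
Path B: 10 + 9 = 19
Critical path = longest = max(15, 19)
= 19 (Path B)


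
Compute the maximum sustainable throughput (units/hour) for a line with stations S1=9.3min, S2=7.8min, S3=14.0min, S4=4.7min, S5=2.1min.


Bottleneck = longest station time
Station times: [9.3, 7.8, 14.0, 4.7, 2.1]
Max = 14.0 min
Rate = 60 / 14.0
= 4.29 units/hour (bottleneck: 14.0min)


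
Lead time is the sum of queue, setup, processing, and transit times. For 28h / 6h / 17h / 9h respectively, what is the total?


Lead time = queue + setup + processing + transit
= 28 + 6 + 17 + 9
= 60 hours


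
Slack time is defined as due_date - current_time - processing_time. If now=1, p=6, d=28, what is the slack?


Slack = due - current_time - processing
= 28 - 1 - 6
= 21


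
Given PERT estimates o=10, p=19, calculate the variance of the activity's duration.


σ² = ((p - o) / 6)² = (p - o)² / 36
= (19 - 10)² / 36
= 9² / 36
= 81 / 36
= 2.2500


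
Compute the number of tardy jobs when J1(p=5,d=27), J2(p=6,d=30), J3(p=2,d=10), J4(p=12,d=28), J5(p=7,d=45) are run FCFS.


Completion vs due date:
  J1: C=5, d=27 → on time
  J2: C=11, d=30 → on time
  J3: C=13, d=10 → TARDY
  J4: C=25, d=28 → on time
  J5: C=32, d=45 → on time
Tardy jobs: J3
Count = 1


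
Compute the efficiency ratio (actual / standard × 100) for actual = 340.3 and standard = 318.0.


Efficiency = (actual / standard) × 100
= (340.3 / 318.0) × 100
= 107.0%


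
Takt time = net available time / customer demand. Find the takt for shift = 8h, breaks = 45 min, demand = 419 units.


Available = 8×60 - 45 = 435 min
Takt time = 435 / 419
= 1.04 min/unit


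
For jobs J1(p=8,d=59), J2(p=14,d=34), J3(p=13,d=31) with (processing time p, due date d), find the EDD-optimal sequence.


EDD: sort by earliest due date
  J3: d=31, p=13
  J2: d=34, p=14
  J1: d=59, p=8
Order: J3 → J2 → J1


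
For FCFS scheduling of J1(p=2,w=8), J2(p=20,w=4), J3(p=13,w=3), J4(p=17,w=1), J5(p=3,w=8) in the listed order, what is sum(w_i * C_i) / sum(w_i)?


Completion times:
  J1: C=2, w×C=8×2=16
  J2: C=22, w×C=4×22=88
  J3: C=35, w×C=3×35=105
  J4: C=52, w×C=1×52=52
  J5: C=55, w×C=8×55=440
Sum w×C = 701
Sum w = 24
Weighted avg = 701/24
= 29.21


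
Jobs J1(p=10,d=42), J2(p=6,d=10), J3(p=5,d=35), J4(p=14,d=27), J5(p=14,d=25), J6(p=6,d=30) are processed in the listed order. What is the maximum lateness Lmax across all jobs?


Lateness per job (L = C - d):
  J1: C=10, d=42, L=-32
  J2: C=16, d=10, L=6
  J3: C=21, d=35, L=-14
  J4: C=35, d=27, L=8
  J5: C=49, d=25, L=24
  J6: C=55, d=30, L=25
Lmax = max(-32, 6, -14, 8, 24, 25)
= 25


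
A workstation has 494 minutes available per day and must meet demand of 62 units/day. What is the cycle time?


Cycle time = available time / demand
= 494 / 62
= 7.97 min/unit


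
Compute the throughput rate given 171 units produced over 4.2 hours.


Throughput = units / time
= 171 / 4.2
= 40.7 units/hour


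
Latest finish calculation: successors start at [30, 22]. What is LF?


LF = min of all successor start times
Successors start at: [30, 22]
LF = min(30, 22)
= 22


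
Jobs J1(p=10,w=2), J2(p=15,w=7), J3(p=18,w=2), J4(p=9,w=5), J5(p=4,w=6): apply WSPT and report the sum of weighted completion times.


WSPT order (by p/w): J5 → J4 → J2 → J1 → J3
  J5: C=4, w·C=6×4=24
  J4: C=13, w·C=5×13=65
  J2: C=28, w·C=7×28=196
  J1: C=38, w·C=2×38=76
  J3: C=56, w·C=2×56=112
Σ w·C = 473
= 473


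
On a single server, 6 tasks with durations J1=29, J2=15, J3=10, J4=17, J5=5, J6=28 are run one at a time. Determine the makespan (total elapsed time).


Sequential makespan: sum all processing times
= 29 + 15 + 10 + 17 + 5 + 28
= 104 time units


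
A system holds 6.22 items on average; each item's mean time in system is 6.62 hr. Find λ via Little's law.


Little's law: L = λW → λ = L / W
= 6.22 / 6.62
= 0.94 per hour


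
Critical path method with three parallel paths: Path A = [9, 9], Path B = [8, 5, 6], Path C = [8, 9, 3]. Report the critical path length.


Path A: 9 + 9 = 18
Path B: 8 + 5 + 6 = 19
Path C: 8 + 9 + 3 = 20
Critical path = longest = max(18, 19, 20)
= 20 (Path C)


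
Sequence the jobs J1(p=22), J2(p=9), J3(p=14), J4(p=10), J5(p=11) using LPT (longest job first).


LPT: sort by longest processing time first
  J1: p=22
  J3: p=14
  J5: p=11
  J4: p=10
  J2: p=9
Order: J1 → J3 → J5 → J4 → J2


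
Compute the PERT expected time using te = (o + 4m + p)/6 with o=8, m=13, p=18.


te = (o + 4m + p) / 6
= (8 + 4×13 + 18) / 6
= (8 + 52 + 18) / 6
= 78 / 6
= 13.00


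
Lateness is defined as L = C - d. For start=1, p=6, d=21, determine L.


Completion = 1 + 6 = 7
Lateness = C - d = 7 - 21
= -14


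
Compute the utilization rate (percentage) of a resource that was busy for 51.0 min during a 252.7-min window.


Utilization = busy / total × 100
= 51.0 / 252.7 × 100
= 20.2%


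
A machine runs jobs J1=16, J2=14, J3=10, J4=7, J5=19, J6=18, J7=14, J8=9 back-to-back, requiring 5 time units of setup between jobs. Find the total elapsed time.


Makespan = Σ processing + (n-1) × setup
= (16 + 14 + 10 + 7 + 19 + 18 + 14 + 9) + (8-1)×5
= 107 + 35
= 142 time units


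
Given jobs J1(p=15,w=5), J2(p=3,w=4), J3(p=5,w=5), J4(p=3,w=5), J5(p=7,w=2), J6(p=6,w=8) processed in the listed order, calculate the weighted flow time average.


Completion times:
  J1: C=15, w×C=5×15=75
  J2: C=18, w×C=4×18=72
  J3: C=23, w×C=5×23=115
  J4: C=26, w×C=5×26=130
  J5: C=33, w×C=2×33=66
  J6: C=39, w×C=8×39=312
Sum w×C = 770
Sum w = 29
Weighted avg = 770/29
= 26.55


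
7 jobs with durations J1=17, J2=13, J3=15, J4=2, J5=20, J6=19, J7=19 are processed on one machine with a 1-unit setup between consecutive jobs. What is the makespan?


Makespan = Σ processing + (n-1) × setup
= (17 + 13 + 15 + 2 + 20 + 19 + 19) + (7-1)×1
= 105 + 6
= 111 time units


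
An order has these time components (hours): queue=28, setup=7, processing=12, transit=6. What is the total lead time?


Lead time = queue + setup + processing + transit
= 28 + 7 + 12 + 6
= 53 hours


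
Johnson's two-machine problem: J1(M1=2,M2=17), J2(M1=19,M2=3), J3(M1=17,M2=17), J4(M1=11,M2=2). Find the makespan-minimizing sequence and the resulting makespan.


Johnson's rule:
Group 1 (M1≤M2, sort by M1): ['J1', 'J3']
Group 2 (M1>M2, sort desc M2): ['J2', 'J4']
Sequence: J1 → J3 → J2 → J4
Makespan calculation:
  J1: M1 done=2, M2 done=19
  J3: M1 done=19, M2 done=36
  J2: M1 done=38, M2 done=41
  J4: M1 done=49, M2 done=51
= Sequence: J1 → J3 → J2 → J4, Makespan: 51


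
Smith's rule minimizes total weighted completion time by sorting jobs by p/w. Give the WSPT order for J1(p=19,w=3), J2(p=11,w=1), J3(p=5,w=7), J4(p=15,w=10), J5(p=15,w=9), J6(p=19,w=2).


WSPT (Smith's rule): sort by p/w ascending
  J3: p/w = 5/7 = 0.714
  J4: p/w = 15/10 = 1.500
  J5: p/w = 15/9 = 1.667
  J1: p/w = 19/3 = 6.333
  J6: p/w = 19/2 = 9.500
  J2: p/w = 11/1 = 11.000
Order: J3 → J4 → J5 → J1 → J6 → J2


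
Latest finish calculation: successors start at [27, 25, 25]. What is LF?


LF = min of all successor start times
Successors start at: [27, 25, 25]
LF = min(27, 25, 25)
= 25


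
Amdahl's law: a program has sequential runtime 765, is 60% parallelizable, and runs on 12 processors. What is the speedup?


Amdahl's law: T_p = T × ((1-p) + p/N)
= 765 × ((1-0.6) + 0.6/12)
= 765 × (0.40 + 0.0500)
= 765 × 0.4500
= 344.25
Speedup = 765/344.25
= 2.22×


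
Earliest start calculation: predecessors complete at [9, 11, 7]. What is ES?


ES = max of all predecessor completion times
Predecessors: [9, 11, 7]
ES = max(9, 11, 7)
= 11


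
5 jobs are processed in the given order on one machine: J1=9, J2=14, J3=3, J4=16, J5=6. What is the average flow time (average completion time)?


Completion times:
  J1: completes at 9
  J2: completes at 23
  J3: completes at 26
  J4: completes at 42
  J5: completes at 48
Sum = 148
Average = 148/5
= 29.60


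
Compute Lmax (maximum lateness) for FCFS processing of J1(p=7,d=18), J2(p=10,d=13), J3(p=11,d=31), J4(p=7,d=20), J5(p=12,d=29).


Lateness per job (L = C - d):
  J1: C=7, d=18, L=-11
  J2: C=17, d=13, L=4
  J3: C=28, d=31, L=-3
  J4: C=35, d=20, L=15
  J5: C=47, d=29, L=18
Lmax = max(-11, 4, -3, 15, 18)
= 18


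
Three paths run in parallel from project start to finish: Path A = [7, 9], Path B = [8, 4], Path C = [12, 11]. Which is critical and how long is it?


Path A: 7 + 9 = 16
Path B: 8 + 4 = 12
Path C: 12 + 11 = 23
Critical path = longest = max(16, 12, 23)
= 23 (Path C)


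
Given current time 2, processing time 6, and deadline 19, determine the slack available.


Slack = due - current_time - processing
= 19 - 2 - 6
= 11


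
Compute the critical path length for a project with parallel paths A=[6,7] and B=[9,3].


Path A: 6 + 7 = 13
Path B: 9 + 3 = 12
Critical path = longest = max(13, 12)
= 13 (Path A)


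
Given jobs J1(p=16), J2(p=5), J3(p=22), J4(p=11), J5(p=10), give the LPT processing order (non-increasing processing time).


LPT: sort by longest processing time first
  J3: p=22
  J1: p=16
  J4: p=11
  J5: p=10
  J2: p=5
Order: J3 → J1 → J4 → J5 → J2


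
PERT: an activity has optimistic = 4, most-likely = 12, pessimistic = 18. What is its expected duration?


te = (o + 4m + p) / 6
= (4 + 4×12 + 18) / 6
= (4 + 48 + 18) / 6
= 70 / 6
= 11.67


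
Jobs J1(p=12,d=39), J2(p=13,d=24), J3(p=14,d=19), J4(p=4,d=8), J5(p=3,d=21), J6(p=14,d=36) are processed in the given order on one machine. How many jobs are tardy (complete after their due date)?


Completion vs due date:
  J1: C=12, d=39 → on time
  J2: C=25, d=24 → TARDY
  J3: C=39, d=19 → TARDY
  J4: C=43, d=8 → TARDY
  J5: C=46, d=21 → TARDY
  J6: C=60, d=36 → TARDY
Tardy jobs: J2, J3, J4, J5, J6
Count = 5


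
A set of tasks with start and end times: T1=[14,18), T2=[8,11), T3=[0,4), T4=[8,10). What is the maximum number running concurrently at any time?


Check each time point for overlaps:
  t=8: 2 tasks active (T2, T4)
Max concurrent = 2


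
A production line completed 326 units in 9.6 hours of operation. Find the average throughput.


Throughput = units / time
= 326 / 9.6
= 34.0 units/hour


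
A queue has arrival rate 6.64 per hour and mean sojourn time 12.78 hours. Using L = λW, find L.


Little's law: L = λ × W
= 6.64 × 12.78
= 84.86


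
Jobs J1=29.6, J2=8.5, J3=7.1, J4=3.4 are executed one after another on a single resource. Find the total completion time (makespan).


Sequential makespan: sum all processing times
= 29.6 + 8.5 + 7.1 + 3.4
= 48.6 time units


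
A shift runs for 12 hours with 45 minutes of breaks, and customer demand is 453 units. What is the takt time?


Available = 12×60 - 45 = 675 min
Takt time = 675 / 453
= 1.49 min/unit


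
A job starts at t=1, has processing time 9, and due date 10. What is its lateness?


Completion = 1 + 9 = 10
Lateness = C - d = 10 - 10
= 0


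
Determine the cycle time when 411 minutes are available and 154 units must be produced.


Cycle time = available time / demand
= 411 / 154
= 2.67 min/unit


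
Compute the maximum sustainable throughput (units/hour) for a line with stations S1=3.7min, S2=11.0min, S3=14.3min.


Bottleneck = longest station time
Station times: [3.7, 11.0, 14.3]
Max = 14.3 min
Rate = 60 / 14.3
= 4.20 units/hour (bottleneck: 14.3min)


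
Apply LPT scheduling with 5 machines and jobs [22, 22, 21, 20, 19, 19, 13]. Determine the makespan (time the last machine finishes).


Jobs (LPT sorted): [22, 22, 21, 20, 19, 19, 13]
Machines: 5
  J=22 → Machine 1 (load: 0+22=22)
  J=22 → Machine 2 (load: 0+22=22)
  J=21 → Machine 3 (load: 0+21=21)
  J=20 → Machine 4 (load: 0+20=20)
  J=19 → Machine 5 (load: 0+19=19)
  J=19 → Machine 5 (load: 19+19=38)
  J=13 → Machine 4 (load: 20+13=33)
Machine loads: [22, 22, 21, 33, 38]
Makespan = max = 38 time units


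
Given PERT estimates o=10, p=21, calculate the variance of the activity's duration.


σ² = ((p - o) / 6)² = (p - o)² / 36
= (21 - 10)² / 36
= 11² / 36
= 121 / 36
= 3.3611


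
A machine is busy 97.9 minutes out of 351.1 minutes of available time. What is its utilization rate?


Utilization = busy / total × 100
= 97.9 / 351.1 × 100
= 27.9%


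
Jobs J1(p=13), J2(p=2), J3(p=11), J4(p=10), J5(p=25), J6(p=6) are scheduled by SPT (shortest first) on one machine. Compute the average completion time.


SPT order: J2 → J6 → J4 → J3 → J1 → J5
Completion times:
  J2: C=2
  J6: C=8
  J4: C=18
  J3: C=29
  J1: C=42
  J5: C=67
Sum = 166, n = 6
Mean flow = 166/6
= 27.67


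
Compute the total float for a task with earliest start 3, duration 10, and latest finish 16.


EF = ES + duration = 3 + 10 = 13
LS = LF - duration = 16 - 10 = 6
Total Float = LF - EF = 16 - 13
(or LS - ES = 6 - 3)
= 3


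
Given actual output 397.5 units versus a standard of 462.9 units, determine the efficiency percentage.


Efficiency = (actual / standard) × 100
= (397.5 / 462.9) × 100
= 85.9%


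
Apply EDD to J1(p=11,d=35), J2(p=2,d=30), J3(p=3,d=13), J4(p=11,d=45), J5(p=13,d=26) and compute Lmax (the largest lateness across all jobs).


EDD order: J3 → J5 → J2 → J1 → J4
Completion and lateness:
  J3: C=3, d=13, L=3-13=-10
  J5: C=16, d=26, L=16-26=-10
  J2: C=18, d=30, L=18-30=-12
  J1: C=29, d=35, L=29-35=-6
  J4: C=40, d=45, L=40-45=-5
Lmax = max(-10, -10, -12, -6, -5)
= -5


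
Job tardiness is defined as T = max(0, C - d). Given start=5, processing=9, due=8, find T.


Completion = start + processing = 5 + 9 = 14
Tardiness = max(0, C - d) = max(0, 14 - 8)
= max(0, 6)
= 6


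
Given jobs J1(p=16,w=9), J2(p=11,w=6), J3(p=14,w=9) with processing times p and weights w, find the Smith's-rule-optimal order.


WSPT (Smith's rule): sort by p/w ascending
  J3: p/w = 14/9 = 1.556
  J1: p/w = 16/9 = 1.778
  J2: p/w = 11/6 = 1.833
Order: J3 → J1 → J2


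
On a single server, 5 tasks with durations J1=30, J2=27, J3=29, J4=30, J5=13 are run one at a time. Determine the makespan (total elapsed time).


Sequential makespan: sum all processing times
= 30 + 27 + 29 + 30 + 13
= 129 time units


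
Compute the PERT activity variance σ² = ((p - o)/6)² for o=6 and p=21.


σ² = ((p - o) / 6)² = (p - o)² / 36
= (21 - 6)² / 36
= 15² / 36
= 225 / 36
= 6.2500


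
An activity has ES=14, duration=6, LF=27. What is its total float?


EF = ES + duration = 14 + 6 = 20
LS = LF - duration = 27 - 6 = 21
Total Float = LF - EF = 27 - 20
(or LS - ES = 21 - 14)
= 7


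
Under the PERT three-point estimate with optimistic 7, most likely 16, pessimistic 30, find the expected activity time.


te = (o + 4m + p) / 6
= (7 + 4×16 + 30) / 6
= (7 + 64 + 30) / 6
= 101 / 6
= 16.83


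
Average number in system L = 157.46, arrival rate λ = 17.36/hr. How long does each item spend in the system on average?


Little's law: L = λW → W = L / λ
= 157.46 / 17.36
= 9.07 hours


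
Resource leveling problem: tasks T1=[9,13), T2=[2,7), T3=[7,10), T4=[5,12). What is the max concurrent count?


Check each time point for overlaps:
  t=9: 3 tasks active (T1, T3, T4)
Max concurrent = 3


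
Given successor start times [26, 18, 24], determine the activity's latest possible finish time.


LF = min of all successor start times
Successors start at: [26, 18, 24]
LF = min(26, 18, 24)
= 18


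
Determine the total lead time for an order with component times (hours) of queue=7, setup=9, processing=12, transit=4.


Lead time = queue + setup + processing + transit
= 7 + 9 + 12 + 4
= 32 hours


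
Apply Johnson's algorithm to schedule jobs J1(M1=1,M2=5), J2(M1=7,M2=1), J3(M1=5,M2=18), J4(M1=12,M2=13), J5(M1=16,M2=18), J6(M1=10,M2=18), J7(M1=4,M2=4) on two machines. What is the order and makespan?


Johnson's rule:
Group 1 (M1≤M2, sort by M1): ['J1', 'J7', 'J3', 'J6', 'J4', 'J5']
Group 2 (M1>M2, sort desc M2): ['J2']
Sequence: J1 → J7 → J3 → J6 → J4 → J5 → J2
Makespan calculation:
  J1: M1 done=1, M2 done=6
  J7: M1 done=5, M2 done=10
  J3: M1 done=10, M2 done=28
  J6: M1 done=20, M2 done=46
  J4: M1 done=32, M2 done=59
  J5: M1 done=48, M2 done=77
  J2: M1 done=55, M2 done=78
= Sequence: J1 → J7 → J3 → J6 → J4 → J5 → J2, Makespan: 78


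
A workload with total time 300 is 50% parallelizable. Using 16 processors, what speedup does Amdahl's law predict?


Amdahl's law: T_p = T × ((1-p) + p/N)
= 300 × ((1-0.5) + 0.5/16)
= 300 × (0.50 + 0.0312)
= 300 × 0.5312
= 159.38
Speedup = 300/159.38
= 1.88×


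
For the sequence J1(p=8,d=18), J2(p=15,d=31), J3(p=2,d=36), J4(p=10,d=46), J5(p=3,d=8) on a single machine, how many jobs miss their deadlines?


Completion vs due date:
  J1: C=8, d=18 → on time
  J2: C=23, d=31 → on time
  J3: C=25, d=36 → on time
  J4: C=35, d=46 → on time
  J5: C=38, d=8 → TARDY
Tardy jobs: J5
Count = 1


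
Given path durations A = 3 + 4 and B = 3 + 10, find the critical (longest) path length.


Path A: 3 + 4 = 7
Path B: 3 + 10 = 13
Critical path = longest = max(7, 13)
= 13 (Path B)


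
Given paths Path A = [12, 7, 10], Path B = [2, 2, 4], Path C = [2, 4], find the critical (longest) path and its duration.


Path A: 12 + 7 + 10 = 29
Path B: 2 + 2 + 4 = 8
Path C: 2 + 4 = 6
Critical path = longest = max(29, 8, 6)
= 29 (Path A)


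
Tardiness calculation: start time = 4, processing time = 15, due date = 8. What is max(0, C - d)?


Completion = start + processing = 4 + 15 = 19
Tardiness = max(0, C - d) = max(0, 19 - 8)
= max(0, 11)
= 11


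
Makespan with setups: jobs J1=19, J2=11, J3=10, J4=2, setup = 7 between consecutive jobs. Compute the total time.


Makespan = Σ processing + (n-1) × setup
= (19 + 11 + 10 + 2) + (4-1)×7
= 42 + 21
= 63 time units


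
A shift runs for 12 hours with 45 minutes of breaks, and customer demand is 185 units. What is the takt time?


Available = 12×60 - 45 = 675 min
Takt time = 675 / 185
= 3.65 min/unit


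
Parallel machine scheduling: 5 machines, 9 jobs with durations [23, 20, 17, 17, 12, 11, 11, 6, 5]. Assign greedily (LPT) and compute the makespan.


Jobs (LPT sorted): [23, 20, 17, 17, 12, 11, 11, 6, 5]
Machines: 5
  J=23 → Machine 1 (load: 0+23=23)
  J=20 → Machine 2 (load: 0+20=20)
  J=17 → Machine 3 (load: 0+17=17)
  J=17 → Machine 4 (load: 0+17=17)
  J=12 → Machine 5 (load: 0+12=12)
  J=11 → Machine 5 (load: 12+11=23)
  J=11 → Machine 3 (load: 17+11=28)
  J=6 → Machine 4 (load: 17+6=23)
  J=5 → Machine 2 (load: 20+5=25)
Machine loads: [23, 25, 28, 23, 23]
Makespan = max = 28 time units


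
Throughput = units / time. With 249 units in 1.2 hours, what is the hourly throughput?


Throughput = units / time
= 249 / 1.2
= 207.5 units/hour


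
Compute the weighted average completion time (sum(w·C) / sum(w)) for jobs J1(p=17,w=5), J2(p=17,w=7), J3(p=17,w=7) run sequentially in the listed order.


Completion times:
  J1: C=17, w×C=5×17=85
  J2: C=34, w×C=7×34=238
  J3: C=51, w×C=7×51=357
Sum w×C = 680
Sum w = 19
Weighted avg = 680/19
= 35.79


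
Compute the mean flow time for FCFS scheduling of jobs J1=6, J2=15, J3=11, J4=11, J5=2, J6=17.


Completion times:
  J1: completes at 6
  J2: completes at 21
  J3: completes at 32
  J4: completes at 43
  J5: completes at 45
  J6: completes at 62
Sum = 209
Average = 209/6
= 34.83


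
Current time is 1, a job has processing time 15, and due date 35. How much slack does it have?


Slack = due - current_time - processing
= 35 - 1 - 15
= 19


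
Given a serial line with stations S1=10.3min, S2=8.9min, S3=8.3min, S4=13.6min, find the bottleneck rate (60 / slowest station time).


Bottleneck = longest station time
Station times: [10.3, 8.9, 8.3, 13.6]
Max = 13.6 min
Rate = 60 / 13.6
= 4.41 units/hour (bottleneck: 13.6min)


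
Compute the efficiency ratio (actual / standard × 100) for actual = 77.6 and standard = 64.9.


Efficiency = (actual / standard) × 100
= (77.6 / 64.9) × 100
= 119.6%


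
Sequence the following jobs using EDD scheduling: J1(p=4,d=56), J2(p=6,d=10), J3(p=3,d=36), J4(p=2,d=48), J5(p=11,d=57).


EDD: sort by earliest due date
  J2: d=10, p=6
  J3: d=36, p=3
  J4: d=48, p=2
  J1: d=56, p=4
  J5: d=57, p=11
Order: J2 → J3 → J4 → J1 → J5


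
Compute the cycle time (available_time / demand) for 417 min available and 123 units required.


Cycle time = available time / demand
= 417 / 123
= 3.39 min/unit


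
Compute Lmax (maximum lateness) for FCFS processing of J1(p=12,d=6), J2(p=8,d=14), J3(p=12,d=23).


Lateness per job (L = C - d):
  J1: C=12, d=6, L=6
  J2: C=20, d=14, L=6
  J3: C=32, d=23, L=9
Lmax = max(6, 6, 9)
= 9


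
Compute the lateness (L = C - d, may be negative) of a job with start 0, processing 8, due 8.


Completion = 0 + 8 = 8
Lateness = C - d = 8 - 8
= 0


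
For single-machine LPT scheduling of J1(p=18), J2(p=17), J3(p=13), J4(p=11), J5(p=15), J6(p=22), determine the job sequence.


LPT: sort by longest processing time first
  J6: p=22
  J1: p=18
  J2: p=17
  J5: p=15
  J3: p=13
  J4: p=11
Order: J6 → J1 → J2 → J5 → J3 → J4


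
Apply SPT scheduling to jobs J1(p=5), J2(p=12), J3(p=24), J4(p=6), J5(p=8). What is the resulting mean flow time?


SPT order: J1 → J4 → J5 → J2 → J3
Completion times:
  J1: C=5
  J4: C=11
  J5: C=19
  J2: C=31
  J3: C=55
Sum = 121, n = 5
Mean flow = 121/5
= 24.20


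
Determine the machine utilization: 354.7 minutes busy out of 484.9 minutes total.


Utilization = busy / total × 100
= 354.7 / 484.9 × 100
= 73.1%


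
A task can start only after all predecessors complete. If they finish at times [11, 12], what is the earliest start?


ES = max of all predecessor completion times
Predecessors: [11, 12]
ES = max(11, 12)
= 12


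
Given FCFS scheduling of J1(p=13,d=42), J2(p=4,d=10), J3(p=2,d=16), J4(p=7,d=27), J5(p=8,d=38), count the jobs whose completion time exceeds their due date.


Completion vs due date:
  J1: C=13, d=42 → on time
  J2: C=17, d=10 → TARDY
  J3: C=19, d=16 → TARDY
  J4: C=26, d=27 → on time
  J5: C=34, d=38 → on time
Tardy jobs: J2, J3
Count = 2


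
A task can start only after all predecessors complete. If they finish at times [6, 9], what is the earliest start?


ES = max of all predecessor completion times
Predecessors: [6, 9]
ES = max(6, 9)
= 9


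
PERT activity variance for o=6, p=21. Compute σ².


σ² = ((p - o) / 6)² = (p - o)² / 36
= (21 - 6)² / 36
= 15² / 36
= 225 / 36
= 6.2500


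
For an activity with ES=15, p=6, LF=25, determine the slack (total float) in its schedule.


EF = ES + duration = 15 + 6 = 21
LS = LF - duration = 25 - 6 = 19
Total Float = LF - EF = 25 - 21
(or LS - ES = 19 - 15)
= 4


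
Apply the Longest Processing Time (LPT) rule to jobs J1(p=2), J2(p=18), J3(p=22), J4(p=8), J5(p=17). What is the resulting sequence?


LPT: sort by longest processing time first
  J3: p=22
  J2: p=18
  J5: p=17
  J4: p=8
  J1: p=2
Order: J3 → J2 → J5 → J4 → J1


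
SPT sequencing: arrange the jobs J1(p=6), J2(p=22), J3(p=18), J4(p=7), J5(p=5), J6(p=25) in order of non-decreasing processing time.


SPT: sort by shortest processing time
  J5: p=5
  J1: p=6
  J4: p=7
  J3: p=18
  J2: p=22
  J6: p=25
Order: J5 → J1 → J4 → J3 → J2 → J6


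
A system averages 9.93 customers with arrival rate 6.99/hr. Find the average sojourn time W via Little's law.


Little's law: L = λW → W = L / λ
= 9.93 / 6.99
= 1.42 hours


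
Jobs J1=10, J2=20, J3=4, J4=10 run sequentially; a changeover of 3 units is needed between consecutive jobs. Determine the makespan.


Makespan = Σ processing + (n-1) × setup
= (10 + 20 + 4 + 10) + (4-1)×3
= 44 + 9
= 53 time units


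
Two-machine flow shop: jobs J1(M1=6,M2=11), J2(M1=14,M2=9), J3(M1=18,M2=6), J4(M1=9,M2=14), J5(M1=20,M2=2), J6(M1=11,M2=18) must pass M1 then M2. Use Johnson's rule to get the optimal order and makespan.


Johnson's rule:
Group 1 (M1≤M2, sort by M1): ['J1', 'J4', 'J6']
Group 2 (M1>M2, sort desc M2): ['J2', 'J3', 'J5']
Sequence: J1 → J4 → J6 → J2 → J3 → J5
Makespan calculation:
  J1: M1 done=6, M2 done=17
  J4: M1 done=15, M2 done=31
  J6: M1 done=26, M2 done=49
  J2: M1 done=40, M2 done=58
  J3: M1 done=58, M2 done=64
  J5: M1 done=78, M2 done=80
= Sequence: J1 → J4 → J6 → J2 → J3 → J5, Makespan: 80


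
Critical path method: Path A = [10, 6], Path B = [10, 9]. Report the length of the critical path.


Path A: 10 + 6 = 16
Path B: 10 + 9 = 19
Critical path = longest = max(16, 19)
= 19 (Path B)


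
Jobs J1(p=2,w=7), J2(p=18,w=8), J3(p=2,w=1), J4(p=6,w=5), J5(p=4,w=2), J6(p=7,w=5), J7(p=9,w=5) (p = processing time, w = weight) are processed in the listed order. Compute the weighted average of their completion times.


Completion times:
  J1: C=2, w×C=7×2=14
  J2: C=20, w×C=8×20=160
  J3: C=22, w×C=1×22=22
  J4: C=28, w×C=5×28=140
  J5: C=32, w×C=2×32=64
  J6: C=39, w×C=5×39=195
  J7: C=48, w×C=5×48=240
Sum w×C = 835
Sum w = 33
Weighted avg = 835/33
= 25.30


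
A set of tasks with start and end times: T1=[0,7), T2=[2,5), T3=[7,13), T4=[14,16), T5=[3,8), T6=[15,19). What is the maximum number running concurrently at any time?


Check each time point for overlaps:
  t=3: 3 tasks active (T1, T2, T5)
Max concurrent = 3


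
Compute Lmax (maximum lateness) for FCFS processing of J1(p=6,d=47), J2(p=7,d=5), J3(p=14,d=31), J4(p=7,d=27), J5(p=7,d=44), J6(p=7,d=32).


Lateness per job (L = C - d):
  J1: C=6, d=47, L=-41
  J2: C=13, d=5, L=8
  J3: C=27, d=31, L=-4
  J4: C=34, d=27, L=7
  J5: C=41, d=44, L=-3
  J6: C=48, d=32, L=16
Lmax = max(-41, 8, -4, 7, -3, 16)
= 16


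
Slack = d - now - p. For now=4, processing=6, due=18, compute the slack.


Slack = due - current_time - processing
= 18 - 4 - 6
= 8


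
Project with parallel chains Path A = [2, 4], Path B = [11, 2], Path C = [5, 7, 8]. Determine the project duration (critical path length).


Path A: 2 + 4 = 6
Path B: 11 + 2 = 13
Path C: 5 + 7 + 8 = 20
Critical path = longest = max(6, 13, 20)
= 20 (Path C)


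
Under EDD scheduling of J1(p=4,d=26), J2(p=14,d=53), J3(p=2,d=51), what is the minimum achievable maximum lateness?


EDD order: J1 → J3 → J2
Completion and lateness:
  J1: C=4, d=26, L=4-26=-22
  J3: C=6, d=51, L=6-51=-45
  J2: C=20, d=53, L=20-53=-33
Lmax = max(-22, -45, -33)
= -22


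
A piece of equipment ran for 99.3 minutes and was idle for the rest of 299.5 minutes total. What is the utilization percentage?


Utilization = busy / total × 100
= 99.3 / 299.5 × 100
= 33.2%


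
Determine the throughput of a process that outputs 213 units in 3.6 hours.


Throughput = units / time
= 213 / 3.6
= 59.2 units/hour


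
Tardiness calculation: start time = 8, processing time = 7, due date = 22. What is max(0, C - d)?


Completion = start + processing = 8 + 7 = 15
Tardiness = max(0, C - d) = max(0, 15 - 22)
= max(0, -7)
= 0


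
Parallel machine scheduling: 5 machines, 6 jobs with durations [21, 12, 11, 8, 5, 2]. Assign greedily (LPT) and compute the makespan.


Jobs (LPT sorted): [21, 12, 11, 8, 5, 2]
Machines: 5
  J=21 → Machine 1 (load: 0+21=21)
  J=12 → Machine 2 (load: 0+12=12)
  J=11 → Machine 3 (load: 0+11=11)
  J=8 → Machine 4 (load: 0+8=8)
  J=5 → Machine 5 (load: 0+5=5)
  J=2 → Machine 5 (load: 5+2=7)
Machine loads: [21, 12, 11, 8, 7]
Makespan = max = 21 time units


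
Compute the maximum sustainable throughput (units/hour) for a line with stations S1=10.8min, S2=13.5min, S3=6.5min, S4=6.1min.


Bottleneck = longest station time
Station times: [10.8, 13.5, 6.5, 6.1]
Max = 13.5 min
Rate = 60 / 13.5
= 4.44 units/hour (bottleneck: 13.5min)


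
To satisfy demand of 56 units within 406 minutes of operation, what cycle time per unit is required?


Cycle time = available time / demand
= 406 / 56
= 7.25 min/unit


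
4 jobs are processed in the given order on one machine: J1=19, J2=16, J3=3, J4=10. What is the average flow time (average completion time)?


Completion times:
  J1: completes at 19
  J2: completes at 35
  J3: completes at 38
  J4: completes at 48
Sum = 140
Average = 140/4
= 35.00


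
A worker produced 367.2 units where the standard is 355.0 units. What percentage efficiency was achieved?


Efficiency = (actual / standard) × 100
= (367.2 / 355.0) × 100
= 103.4%


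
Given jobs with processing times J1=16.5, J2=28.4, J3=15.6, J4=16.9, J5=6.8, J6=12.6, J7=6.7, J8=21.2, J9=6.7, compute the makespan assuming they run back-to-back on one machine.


Sequential makespan: sum all processing times
= 16.5 + 28.4 + 15.6 + 16.9 + 6.8 + 12.6 + 6.7 + 21.2 + 6.7
= 131.4 time units


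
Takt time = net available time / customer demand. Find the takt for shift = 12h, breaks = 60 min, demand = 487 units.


Available = 12×60 - 60 = 660 min
Takt time = 660 / 487
= 1.36 min/unit


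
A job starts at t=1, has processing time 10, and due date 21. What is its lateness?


Completion = 1 + 10 = 11
Lateness = C - d = 11 - 21
= -10


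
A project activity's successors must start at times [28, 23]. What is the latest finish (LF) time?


LF = min of all successor start times
Successors start at: [28, 23]
LF = min(28, 23)
= 23


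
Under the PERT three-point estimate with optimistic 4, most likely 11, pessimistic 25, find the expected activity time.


te = (o + 4m + p) / 6
= (4 + 4×11 + 25) / 6
= (4 + 44 + 25) / 6
= 73 / 6
= 12.17


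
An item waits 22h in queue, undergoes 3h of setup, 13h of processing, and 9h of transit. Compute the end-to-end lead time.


Lead time = queue + setup + processing + transit
= 22 + 3 + 13 + 9
= 47 hours


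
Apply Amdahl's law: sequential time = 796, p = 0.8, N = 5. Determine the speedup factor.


Amdahl's law: T_p = T × ((1-p) + p/N)
= 796 × ((1-0.8) + 0.8/5)
= 796 × (0.20 + 0.1600)
= 796 × 0.3600
= 286.56
Speedup = 796/286.56
= 2.78×


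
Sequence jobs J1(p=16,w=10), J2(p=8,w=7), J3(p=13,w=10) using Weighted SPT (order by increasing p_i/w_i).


WSPT (Smith's rule): sort by p/w ascending
  J2: p/w = 8/7 = 1.143
  J3: p/w = 13/10 = 1.300
  J1: p/w = 16/10 = 1.600
Order: J2 → J3 → J1


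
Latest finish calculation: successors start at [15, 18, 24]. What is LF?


LF = min of all successor start times
Successors start at: [15, 18, 24]
LF = min(15, 18, 24)
= 15


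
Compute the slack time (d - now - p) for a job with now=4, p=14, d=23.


Slack = due - current_time - processing
= 23 - 4 - 14
= 5


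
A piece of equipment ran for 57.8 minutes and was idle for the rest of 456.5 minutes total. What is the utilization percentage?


Utilization = busy / total × 100
= 57.8 / 456.5 × 100
= 12.7%


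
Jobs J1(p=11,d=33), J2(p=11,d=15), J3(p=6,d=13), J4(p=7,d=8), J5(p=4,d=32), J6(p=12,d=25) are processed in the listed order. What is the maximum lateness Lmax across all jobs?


Lateness per job (L = C - d):
  J1: C=11, d=33, L=-22
  J2: C=22, d=15, L=7
  J3: C=28, d=13, L=15
  J4: C=35, d=8, L=27
  J5: C=39, d=32, L=7
  J6: C=51, d=25, L=26
Lmax = max(-22, 7, 15, 27, 7, 26)
= 27


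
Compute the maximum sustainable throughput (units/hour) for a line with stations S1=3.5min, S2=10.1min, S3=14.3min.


Bottleneck = longest station time
Station times: [3.5, 10.1, 14.3]
Max = 14.3 min
Rate = 60 / 14.3
= 4.20 units/hour (bottleneck: 14.3min)


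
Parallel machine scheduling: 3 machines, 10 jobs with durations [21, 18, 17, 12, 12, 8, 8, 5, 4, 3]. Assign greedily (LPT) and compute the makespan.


Jobs (LPT sorted): [21, 18, 17, 12, 12, 8, 8, 5, 4, 3]
Machines: 3
  J=21 → Machine 1 (load: 0+21=21)
  J=18 → Machine 2 (load: 0+18=18)
  J=17 → Machine 3 (load: 0+17=17)
  J=12 → Machine 3 (load: 17+12=29)
  J=12 → Machine 2 (load: 18+12=30)
  J=8 → Machine 1 (load: 21+8=29)
  J=8 → Machine 1 (load: 29+8=37)
  J=5 → Machine 3 (load: 29+5=34)
  J=4 → Machine 2 (load: 30+4=34)
  J=3 → Machine 2 (load: 34+3=37)
Machine loads: [37, 37, 34]
Makespan = max = 37 time units


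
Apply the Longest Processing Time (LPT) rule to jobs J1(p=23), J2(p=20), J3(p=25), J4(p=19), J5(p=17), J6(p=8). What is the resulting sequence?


LPT: sort by longest processing time first
  J3: p=25
  J1: p=23
  J2: p=20
  J4: p=19
  J5: p=17
  J6: p=8
Order: J3 → J1 → J2 → J4 → J5 → J6


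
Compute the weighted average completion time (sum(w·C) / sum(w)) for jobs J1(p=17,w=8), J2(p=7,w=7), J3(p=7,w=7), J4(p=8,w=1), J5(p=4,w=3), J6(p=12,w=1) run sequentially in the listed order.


Completion times:
  J1: C=17, w×C=8×17=136
  J2: C=24, w×C=7×24=168
  J3: C=31, w×C=7×31=217
  J4: C=39, w×C=1×39=39
  J5: C=43, w×C=3×43=129
  J6: C=55, w×C=1×55=55
Sum w×C = 744
Sum w = 27
Weighted avg = 744/27
= 27.56


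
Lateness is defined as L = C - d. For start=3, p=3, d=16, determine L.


Completion = 3 + 3 = 6
Lateness = C - d = 6 - 16
= -10


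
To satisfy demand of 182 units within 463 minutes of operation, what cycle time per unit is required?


Cycle time = available time / demand
= 463 / 182
= 2.54 min/unit


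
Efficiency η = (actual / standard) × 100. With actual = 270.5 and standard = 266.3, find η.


Efficiency = (actual / standard) × 100
= (270.5 / 266.3) × 100
= 101.6%


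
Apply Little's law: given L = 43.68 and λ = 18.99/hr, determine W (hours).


Little's law: L = λW → W = L / λ
= 43.68 / 18.99
= 2.30 hours


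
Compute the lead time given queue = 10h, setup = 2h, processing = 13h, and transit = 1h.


Lead time = queue + setup + processing + transit
= 10 + 2 + 13 + 1
= 26 hours


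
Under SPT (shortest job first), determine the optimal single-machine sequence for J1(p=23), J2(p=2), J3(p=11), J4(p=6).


SPT: sort by shortest processing time
  J2: p=2
  J4: p=6
  J3: p=11
  J1: p=23
Order: J2 → J4 → J3 → J1


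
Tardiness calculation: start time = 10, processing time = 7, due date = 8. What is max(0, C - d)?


Completion = start + processing = 10 + 7 = 17
Tardiness = max(0, C - d) = max(0, 17 - 8)
= max(0, 9)
= 9


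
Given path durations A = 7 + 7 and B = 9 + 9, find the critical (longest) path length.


Path A: 7 + 7 = 14
Path B: 9 + 9 = 18
Critical path = longest = max(14, 18)
= 18 (Path B)


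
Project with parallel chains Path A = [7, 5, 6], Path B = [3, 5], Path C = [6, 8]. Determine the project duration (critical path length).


Path A: 7 + 5 + 6 = 18
Path B: 3 + 5 = 8
Path C: 6 + 8 = 14
Critical path = longest = max(18, 8, 14)
= 18 (Path A)


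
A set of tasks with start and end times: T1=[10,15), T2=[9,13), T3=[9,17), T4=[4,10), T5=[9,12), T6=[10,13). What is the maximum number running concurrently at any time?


Check each time point for overlaps:
  t=10: 5 tasks active (T1, T2, T3, T5, T6)
Max concurrent = 5


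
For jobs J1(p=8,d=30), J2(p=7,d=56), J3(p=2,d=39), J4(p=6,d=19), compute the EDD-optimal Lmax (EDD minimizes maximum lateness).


EDD order: J4 → J1 → J3 → J2
Completion and lateness:
  J4: C=6, d=19, L=6-19=-13
  J1: C=14, d=30, L=14-30=-16
  J3: C=16, d=39, L=16-39=-23
  J2: C=23, d=56, L=23-56=-33
Lmax = max(-13, -16, -23, -33)
= -13


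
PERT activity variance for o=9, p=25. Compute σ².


σ² = ((p - o) / 6)² = (p - o)² / 36
= (25 - 9)² / 36
= 16² / 36
= 256 / 36
= 7.1111


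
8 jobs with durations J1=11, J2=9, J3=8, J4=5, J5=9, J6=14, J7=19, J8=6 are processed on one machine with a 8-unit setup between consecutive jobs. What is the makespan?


Makespan = Σ processing + (n-1) × setup
= (11 + 9 + 8 + 5 + 9 + 14 + 19 + 6) + (8-1)×8
= 81 + 56
= 137 time units
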